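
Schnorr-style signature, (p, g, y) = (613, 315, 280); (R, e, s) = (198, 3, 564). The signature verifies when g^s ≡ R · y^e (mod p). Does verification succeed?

fails

g^s mod p:
315^564 mod 613 = 116
R · y^e mod p:
280^3 mod 613 = 470
198·470 = 93060 ≡ 497 (mod 613)
116 ≠ 497; the check fails.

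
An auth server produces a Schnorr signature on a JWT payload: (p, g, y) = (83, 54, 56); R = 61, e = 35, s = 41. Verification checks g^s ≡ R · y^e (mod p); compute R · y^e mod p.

Squares mod 83: 56^1≡56, 56^2≡65, 56^4≡75, 56^8≡64, 56^16≡29, 56^32≡11
35 = 32 + 2 + 1, so 56^35 ≡ 11·65·56 ≡ 34 (mod 83)
R · y^e ≡ 61·34 = 2074 ≡ 82 (mod 83)

82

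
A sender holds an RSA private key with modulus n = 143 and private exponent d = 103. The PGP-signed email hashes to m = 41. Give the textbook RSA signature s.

50

Squares mod 143: m^1≡41, m^2≡108, m^4≡81, m^8≡126, m^16≡3, m^32≡9, m^64≡81
103 = 64 + 32 + 4 + 2 + 1, so m^103 ≡ 81·9·81·108·41 ≡ 50 (mod 143)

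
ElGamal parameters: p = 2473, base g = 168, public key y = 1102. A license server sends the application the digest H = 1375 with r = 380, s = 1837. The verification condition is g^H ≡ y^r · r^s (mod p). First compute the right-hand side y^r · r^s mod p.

847

Squares mod 2473: 1102^1≡1102, 1102^2≡161, 1102^4≡1191, 1102^8≡1452, 1102^16≡1308, 1102^32≡2021, 1102^64≡1518, 1102^128≡1961, 1102^256≡6
380 = 256 + 64 + 32 + 16 + 8 + 4, so 1102^380 ≡ 6·1518·2021·1308·1452·1191 ≡ 1997 (mod 2473)
Squares mod 2473: 380^1≡380, 380^2≡966, 380^4≡835, 380^8≡2312, 380^16≡1191, 380^32≡1452, 380^64≡1308, 380^128≡2021, 380^256≡1518, 380^512≡1961, 380^1024≡6
1837 = 1024 + 512 + 256 + 32 + 8 + 4 + 1, so 380^1837 ≡ 6·1961·1518·1452·2312·835·380 ≡ 471 (mod 2473)
y^r · r^s ≡ 1997·471 = 940587 ≡ 847 (mod 2473)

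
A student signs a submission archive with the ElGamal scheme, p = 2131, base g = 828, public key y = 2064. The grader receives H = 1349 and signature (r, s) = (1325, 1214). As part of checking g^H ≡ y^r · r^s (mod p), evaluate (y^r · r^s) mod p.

532

2064^2 = 4260096 ≡ 227
2064^4 ≡ 227^2 = 51529 ≡ 385
2064^8 ≡ 385^2 = 148225 ≡ 1186
2064^16 ≡ 1186^2 = 1406596 ≡ 136
2064^32 ≡ 136^2 = 18496 ≡ 1448
2064^64 ≡ 1448^2 = 2096704 ≡ 1931
2064^128 ≡ 1931^2 = 3728761 ≡ 1642
2064^256 ≡ 1642^2 = 2696164 ≡ 449
2064^512 ≡ 449^2 = 201601 ≡ 1287
2064^1024 ≡ 1287^2 = 1656369 ≡ 582
1325 = 1024 + 256 + 32 + 8 + 4 + 1, so 2064^1325 ≡ 582·449·1448·1186·385·2064 ≡ 254 (mod 2131)
1325^2 = 1755625 ≡ 1812
1325^4 ≡ 1812^2 = 3283344 ≡ 1604
1325^8 ≡ 1604^2 = 2572816 ≡ 699
1325^16 ≡ 699^2 = 488601 ≡ 602
1325^32 ≡ 602^2 = 362404 ≡ 134
1325^64 ≡ 134^2 = 17956 ≡ 908
1325^128 ≡ 908^2 = 824464 ≡ 1898
1325^256 ≡ 1898^2 = 3602404 ≡ 1014
1325^512 ≡ 1014^2 = 1028196 ≡ 1054
1325^1024 ≡ 1054^2 = 1110916 ≡ 665
1214 = 1024 + 128 + 32 + 16 + 8 + 4 + 2, so 1325^1214 ≡ 665·1898·134·602·699·1604·1812 ≡ 1227 (mod 2131)
y^r · r^s ≡ 254·1227 = 311658 ≡ 532 (mod 2131)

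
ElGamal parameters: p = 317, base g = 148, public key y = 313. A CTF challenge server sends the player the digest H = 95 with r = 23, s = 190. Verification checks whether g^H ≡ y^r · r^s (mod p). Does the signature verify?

verifies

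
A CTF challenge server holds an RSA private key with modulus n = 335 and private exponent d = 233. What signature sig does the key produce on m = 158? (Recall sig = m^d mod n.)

308

m^2 ≡ 158^2 = 24964 ≡ 174
m^4 ≡ 174^2 = 30276 ≡ 126
m^8 ≡ 126^2 = 15876 ≡ 131
m^16 ≡ 131^2 = 17161 ≡ 76
m^32 ≡ 76^2 = 5776 ≡ 81
m^64 ≡ 81^2 = 6561 ≡ 196
m^128 ≡ 196^2 = 38416 ≡ 226
233 = 128 + 64 + 32 + 8 + 1, so m^233 ≡ 226·196·81·131·158 ≡ 308 (mod 335)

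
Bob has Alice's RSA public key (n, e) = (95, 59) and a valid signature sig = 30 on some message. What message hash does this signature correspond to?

45

Squares mod 95: sig^1≡30, sig^2≡45, sig^4≡30, sig^8≡45, sig^16≡30, sig^32≡45
59 = 32 + 16 + 8 + 2 + 1, so sig^59 ≡ 45·30·45·45·30 ≡ 45 (mod 95)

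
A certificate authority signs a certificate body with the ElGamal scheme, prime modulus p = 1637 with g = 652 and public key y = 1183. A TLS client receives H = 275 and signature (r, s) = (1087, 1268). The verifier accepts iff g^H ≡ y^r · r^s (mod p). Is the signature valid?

valid

Left side g^H mod p:
652^2 = 425104 ≡ 1121
652^4 ≡ 1121^2 = 1256641 ≡ 1062
652^8 ≡ 1062^2 = 1127844 ≡ 1588
652^16 ≡ 1588^2 = 2521744 ≡ 764
652^32 ≡ 764^2 = 583696 ≡ 924
652^64 ≡ 924^2 = 853776 ≡ 899
652^128 ≡ 899^2 = 808201 ≡ 1160
652^256 ≡ 1160^2 = 1345600 ≡ 1623
275 = 256 + 16 + 2 + 1, so 652^275 ≡ 1623·764·1121·652 ≡ 354 (mod 1637)
Right side y^r · r^s mod p:
1183^2 = 1399489 ≡ 1491
1183^4 ≡ 1491^2 = 2223081 ≡ 35
1183^8 ≡ 35^2 = 1225
1183^16 ≡ 1225^2 = 1500625 ≡ 1133
1183^32 ≡ 1133^2 = 1283689 ≡ 281
1183^64 ≡ 281^2 = 78961 ≡ 385
1183^128 ≡ 385^2 = 148225 ≡ 895
1183^256 ≡ 895^2 = 801025 ≡ 532
1183^512 ≡ 532^2 = 283024 ≡ 1460
1183^1024 ≡ 1460^2 = 2131600 ≡ 226
1087 = 1024 + 32 + 16 + 8 + 4 + 2 + 1, so 1183^1087 ≡ 226·281·1133·1225·35·1491·1183 ≡ 1604 (mod 1637)
1087^2 = 1181569 ≡ 1292
1087^4 ≡ 1292^2 = 1669264 ≡ 1161
1087^8 ≡ 1161^2 = 1347921 ≡ 670
1087^16 ≡ 670^2 = 448900 ≡ 362
1087^32 ≡ 362^2 = 131044 ≡ 84
1087^64 ≡ 84^2 = 7056 ≡ 508
1087^128 ≡ 508^2 = 258064 ≡ 1055
1087^256 ≡ 1055^2 = 1113025 ≡ 1502
1087^512 ≡ 1502^2 = 2256004 ≡ 218
1087^1024 ≡ 218^2 = 47524 ≡ 51
1268 = 1024 + 128 + 64 + 32 + 16 + 4, so 1087^1268 ≡ 51·1055·508·84·362·1161 ≡ 1031 (mod 1637)
1604·1031 = 1653724 ≡ 354 (mod 1637)
354 ≡ 354 (mod 1637), so the signature is genuine.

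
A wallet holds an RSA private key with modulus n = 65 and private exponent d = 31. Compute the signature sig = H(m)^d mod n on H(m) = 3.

42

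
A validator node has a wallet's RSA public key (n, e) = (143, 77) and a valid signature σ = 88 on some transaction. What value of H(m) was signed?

σ^77 mod 143 = 121

121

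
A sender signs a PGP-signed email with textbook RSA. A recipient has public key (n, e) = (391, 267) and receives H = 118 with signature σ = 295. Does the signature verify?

does not verify

Squares mod 391: σ^1≡295, σ^2≡223, σ^4≡72, σ^8≡101, σ^16≡35, σ^32≡52, σ^64≡358, σ^128≡307, σ^256≡18
267 = 256 + 8 + 2 + 1, so σ^267 ≡ 18·101·223·295 ≡ 5 (mod 391)
The recovered value 5 does not match the digest 118.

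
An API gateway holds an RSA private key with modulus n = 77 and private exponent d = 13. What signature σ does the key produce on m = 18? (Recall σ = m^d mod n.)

Squares mod 77: m^1≡18, m^2≡16, m^4≡25, m^8≡9
13 = 8 + 4 + 1, so m^13 ≡ 9·25·18 ≡ 46 (mod 77)

46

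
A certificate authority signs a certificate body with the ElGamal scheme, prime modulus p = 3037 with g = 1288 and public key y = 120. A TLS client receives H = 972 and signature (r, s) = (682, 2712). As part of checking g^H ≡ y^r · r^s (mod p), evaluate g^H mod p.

2176

Squares mod 3037: 1288^1≡1288, 1288^2≡742, 1288^4≡867, 1288^8≡1550, 1288^16≡233, 1288^32≡2660, 1288^64≡2427, 1288^128≡1586, 1288^256≡760, 1288^512≡570
972 = 512 + 256 + 128 + 64 + 8 + 4, so 1288^972 ≡ 570·760·1586·2427·1550·867 ≡ 2176 (mod 3037)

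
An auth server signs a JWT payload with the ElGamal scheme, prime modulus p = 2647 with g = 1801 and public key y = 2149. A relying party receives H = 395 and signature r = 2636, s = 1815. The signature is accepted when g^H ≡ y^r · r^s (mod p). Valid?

yes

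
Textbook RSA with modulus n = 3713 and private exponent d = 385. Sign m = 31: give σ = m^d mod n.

493

Squares mod 3713: m^1≡31, m^2≡961, m^4≡2697, m^8≡42, m^16≡1764, m^32≡202, m^64≡3674, m^128≡1521, m^256≡242
385 = 256 + 128 + 1, so m^385 ≡ 242·1521·31 ≡ 493 (mod 3713)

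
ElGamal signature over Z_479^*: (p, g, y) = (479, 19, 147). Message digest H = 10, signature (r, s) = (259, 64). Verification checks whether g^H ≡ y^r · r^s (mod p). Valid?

no

Left side g^H mod p:
19^2 = 361
19^4 ≡ 361^2 = 130321 ≡ 33
19^8 ≡ 33^2 = 1089 ≡ 131
10 = 8 + 2, so 19^10 ≡ 131·361 ≡ 349 (mod 479)
Right side y^r · r^s mod p:
147^2 = 21609 ≡ 54
147^4 ≡ 54^2 = 2916 ≡ 42
147^8 ≡ 42^2 = 1764 ≡ 327
147^16 ≡ 327^2 = 106929 ≡ 112
147^32 ≡ 112^2 = 12544 ≡ 90
147^64 ≡ 90^2 = 8100 ≡ 436
147^128 ≡ 436^2 = 190096 ≡ 412
147^256 ≡ 412^2 = 169744 ≡ 178
259 = 256 + 2 + 1, so 147^259 ≡ 178·54·147 ≡ 393 (mod 479)
259^2 = 67081 ≡ 21
259^4 ≡ 21^2 = 441
259^8 ≡ 441^2 = 194481 ≡ 7
259^16 ≡ 7^2 = 49
259^32 ≡ 49^2 = 2401 ≡ 6
259^64 ≡ 6^2 = 36
393·36 = 14148 ≡ 257 (mod 479)
349 ≠ 257, so verification fails.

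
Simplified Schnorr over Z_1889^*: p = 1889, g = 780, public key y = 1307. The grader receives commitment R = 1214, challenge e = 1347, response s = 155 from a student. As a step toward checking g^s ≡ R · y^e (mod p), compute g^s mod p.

1283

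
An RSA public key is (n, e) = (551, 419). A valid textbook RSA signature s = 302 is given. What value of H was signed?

s^2 ≡ 302^2 = 91204 ≡ 289
s^4 ≡ 289^2 = 83521 ≡ 320
s^8 ≡ 320^2 = 102400 ≡ 465
s^16 ≡ 465^2 = 216225 ≡ 233
s^32 ≡ 233^2 = 54289 ≡ 291
s^64 ≡ 291^2 = 84681 ≡ 378
s^128 ≡ 378^2 = 142884 ≡ 175
s^256 ≡ 175^2 = 30625 ≡ 320
419 = 256 + 128 + 32 + 2 + 1, so s^419 ≡ 320·175·291·289·302 ≡ 481 (mod 551)

481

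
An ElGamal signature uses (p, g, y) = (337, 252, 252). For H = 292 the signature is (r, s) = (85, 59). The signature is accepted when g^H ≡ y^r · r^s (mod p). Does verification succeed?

Left side g^H mod p:
Squares mod 337: 252^1≡252, 252^2≡148, 252^4≡336, 252^8≡1, 252^16≡1, 252^32≡1, 252^64≡1, 252^128≡1, 252^256≡1
292 = 256 + 32 + 4, so 252^292 ≡ 1·1·336 ≡ 336 (mod 337)
Right side y^r · r^s mod p:
Squares mod 337: 252^1≡252, 252^2≡148, 252^4≡336, 252^8≡1, 252^16≡1, 252^32≡1, 252^64≡1
85 = 64 + 16 + 4 + 1, so 252^85 ≡ 1·1·336·252 ≡ 85 (mod 337)
Squares mod 337: 85^1≡85, 85^2≡148, 85^4≡336, 85^8≡1, 85^16≡1, 85^32≡1
59 = 32 + 16 + 8 + 2 + 1, so 85^59 ≡ 1·1·1·148·85 ≡ 111 (mod 337)
85·111 = 9435 ≡ 336 (mod 337)
336 ≡ 336 (mod 337), so the signature is genuine.

passes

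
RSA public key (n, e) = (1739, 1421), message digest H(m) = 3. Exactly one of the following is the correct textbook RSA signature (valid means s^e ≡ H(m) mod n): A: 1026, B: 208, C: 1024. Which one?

C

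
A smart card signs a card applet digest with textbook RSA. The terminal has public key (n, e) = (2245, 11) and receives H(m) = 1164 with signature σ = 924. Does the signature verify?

verifies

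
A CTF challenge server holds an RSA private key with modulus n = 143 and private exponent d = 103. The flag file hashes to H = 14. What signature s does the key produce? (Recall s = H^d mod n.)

27

H^103 mod 143 = 27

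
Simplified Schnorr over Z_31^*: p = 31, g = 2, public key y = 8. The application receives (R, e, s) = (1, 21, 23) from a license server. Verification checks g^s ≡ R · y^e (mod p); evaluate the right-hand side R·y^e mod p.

8

Squares mod 31: 8^1≡8, 8^2≡2, 8^4≡4, 8^8≡16, 8^16≡8
21 = 16 + 4 + 1, so 8^21 ≡ 8·4·8 ≡ 8 (mod 31)
R · y^e ≡ 1·8 = 8 ≡ 8 (mod 31)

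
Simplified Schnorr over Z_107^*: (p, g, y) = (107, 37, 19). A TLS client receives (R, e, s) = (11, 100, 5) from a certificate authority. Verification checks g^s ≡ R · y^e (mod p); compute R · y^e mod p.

19^2 = 361 ≡ 40
19^4 ≡ 40^2 = 1600 ≡ 102
19^8 ≡ 102^2 = 10404 ≡ 25
19^16 ≡ 25^2 = 625 ≡ 90
19^32 ≡ 90^2 = 8100 ≡ 75
19^64 ≡ 75^2 = 5625 ≡ 61
100 = 64 + 32 + 4, so 19^100 ≡ 61·75·102 ≡ 23 (mod 107)
R · y^e ≡ 11·23 = 253 ≡ 39 (mod 107)

39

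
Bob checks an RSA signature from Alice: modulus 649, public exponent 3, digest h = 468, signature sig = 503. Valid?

yes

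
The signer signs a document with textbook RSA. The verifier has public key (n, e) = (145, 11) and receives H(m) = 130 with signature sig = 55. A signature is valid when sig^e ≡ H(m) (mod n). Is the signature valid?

valid

sig^2 ≡ 55^2 = 3025 ≡ 125
sig^4 ≡ 125^2 = 15625 ≡ 110
sig^8 ≡ 110^2 = 12100 ≡ 65
11 = 8 + 2 + 1, so sig^11 ≡ 65·125·55 ≡ 130 (mod 145)
sig^11 mod 145 = 130 matches H(m).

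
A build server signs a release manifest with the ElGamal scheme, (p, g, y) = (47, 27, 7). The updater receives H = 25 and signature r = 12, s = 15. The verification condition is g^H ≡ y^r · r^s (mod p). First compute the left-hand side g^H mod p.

Squares mod 47: 27^1≡27, 27^2≡24, 27^4≡12, 27^8≡3, 27^16≡9
25 = 16 + 8 + 1, so 27^25 ≡ 9·3·27 ≡ 24 (mod 47)

24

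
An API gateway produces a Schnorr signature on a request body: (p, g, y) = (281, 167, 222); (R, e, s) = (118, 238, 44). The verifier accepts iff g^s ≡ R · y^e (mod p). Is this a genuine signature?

forged

g^s mod p:
167^2 = 27889 ≡ 70
167^4 ≡ 70^2 = 4900 ≡ 123
167^8 ≡ 123^2 = 15129 ≡ 236
167^16 ≡ 236^2 = 55696 ≡ 58
167^32 ≡ 58^2 = 3364 ≡ 273
44 = 32 + 8 + 4, so 167^44 ≡ 273·236·123 ≡ 163 (mod 281)
R · y^e mod p:
222^2 = 49284 ≡ 109
222^4 ≡ 109^2 = 11881 ≡ 79
222^8 ≡ 79^2 = 6241 ≡ 59
222^16 ≡ 59^2 = 3481 ≡ 109
222^32 ≡ 109^2 = 11881 ≡ 79
222^64 ≡ 79^2 = 6241 ≡ 59
222^128 ≡ 59^2 = 3481 ≡ 109
238 = 128 + 64 + 32 + 8 + 4 + 2, so 222^238 ≡ 109·59·79·59·79·109 ≡ 1 (mod 281)
118·1 = 118 ≡ 118 (mod 281)
163 ≠ 118; the check fails.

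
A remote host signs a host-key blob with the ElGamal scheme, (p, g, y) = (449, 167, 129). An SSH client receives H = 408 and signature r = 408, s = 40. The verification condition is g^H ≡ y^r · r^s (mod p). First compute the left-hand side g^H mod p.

167^2 = 27889 ≡ 51
167^4 ≡ 51^2 = 2601 ≡ 356
167^8 ≡ 356^2 = 126736 ≡ 118
167^16 ≡ 118^2 = 13924 ≡ 5
167^32 ≡ 5^2 = 25
167^64 ≡ 25^2 = 625 ≡ 176
167^128 ≡ 176^2 = 30976 ≡ 444
167^256 ≡ 444^2 = 197136 ≡ 25
408 = 256 + 128 + 16 + 8, so 167^408 ≡ 25·444·5·118 ≡ 335 (mod 449)

335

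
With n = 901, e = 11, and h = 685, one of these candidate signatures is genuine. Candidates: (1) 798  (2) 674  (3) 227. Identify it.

3

Candidate 1: Squares mod 901: 798^1≡798, 798^2≡698, 798^4≡664, 798^8≡307; 11 = 8 + 2 + 1, so 798^11 ≡ 307·698·798 ≡ 339 (mod 901)
Candidate 2: Squares mod 901: 674^1≡674, 674^2≡172, 674^4≡752, 674^8≡577; 11 = 8 + 2 + 1, so 674^11 ≡ 577·172·674 ≡ 216 (mod 901)
Candidate 3: Squares mod 901: 227^1≡227, 227^2≡172, 227^4≡752, 227^8≡577; 11 = 8 + 2 + 1, so 227^11 ≡ 577·172·227 ≡ 685 (mod 901)
  → matches h = 685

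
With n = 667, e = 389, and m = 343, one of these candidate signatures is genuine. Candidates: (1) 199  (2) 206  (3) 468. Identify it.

1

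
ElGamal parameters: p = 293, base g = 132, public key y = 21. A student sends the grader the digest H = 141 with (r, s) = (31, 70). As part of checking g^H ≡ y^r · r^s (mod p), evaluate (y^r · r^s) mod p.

21^2 = 441 ≡ 148
21^4 ≡ 148^2 = 21904 ≡ 222
21^8 ≡ 222^2 = 49284 ≡ 60
21^16 ≡ 60^2 = 3600 ≡ 84
31 = 16 + 8 + 4 + 2 + 1, so 21^31 ≡ 84·60·222·148·21 ≡ 43 (mod 293)
31^2 = 961 ≡ 82
31^4 ≡ 82^2 = 6724 ≡ 278
31^8 ≡ 278^2 = 77284 ≡ 225
31^16 ≡ 225^2 = 50625 ≡ 229
31^32 ≡ 229^2 = 52441 ≡ 287
31^64 ≡ 287^2 = 82369 ≡ 36
70 = 64 + 4 + 2, so 31^70 ≡ 36·278·82 ≡ 256 (mod 293)
y^r · r^s ≡ 43·256 = 11008 ≡ 167 (mod 293)

167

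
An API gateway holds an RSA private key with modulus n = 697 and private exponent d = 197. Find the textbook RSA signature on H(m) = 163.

Squares mod 697: (H(m))^1≡163, (H(m))^2≡83, (H(m))^4≡616, (H(m))^8≡288, (H(m))^16≡1, (H(m))^32≡1, (H(m))^64≡1, (H(m))^128≡1
197 = 128 + 64 + 4 + 1, so (H(m))^197 ≡ 1·1·616·163 ≡ 40 (mod 697)

40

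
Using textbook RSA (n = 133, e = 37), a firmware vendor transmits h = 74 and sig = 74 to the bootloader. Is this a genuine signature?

sig^37 mod 133 = 74
sig^37 mod 133 = 74 matches h.

genuine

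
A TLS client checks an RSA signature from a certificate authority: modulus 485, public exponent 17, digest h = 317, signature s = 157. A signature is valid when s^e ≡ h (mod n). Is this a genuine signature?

s^2 ≡ 157^2 = 24649 ≡ 399
s^4 ≡ 399^2 = 159201 ≡ 121
s^8 ≡ 121^2 = 14641 ≡ 91
s^16 ≡ 91^2 = 8281 ≡ 36
17 = 16 + 1, so s^17 ≡ 36·157 ≡ 317 (mod 485)
Since 317 equals the digest 317, verification succeeds.

genuine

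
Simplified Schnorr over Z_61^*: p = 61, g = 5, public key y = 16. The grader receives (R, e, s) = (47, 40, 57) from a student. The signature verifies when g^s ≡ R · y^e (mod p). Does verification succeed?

g^s mod p:
Squares mod 61: 5^1≡5, 5^2≡25, 5^4≡15, 5^8≡42, 5^16≡56, 5^32≡25
57 = 32 + 16 + 8 + 1, so 5^57 ≡ 25·56·42·5 ≡ 41 (mod 61)
R · y^e mod p:
Squares mod 61: 16^1≡16, 16^2≡12, 16^4≡22, 16^8≡57, 16^16≡16, 16^32≡12
40 = 32 + 8, so 16^40 ≡ 12·57 ≡ 13 (mod 61)
47·13 = 611 ≡ 1 (mod 61)
41 ≠ 1; the check fails.

fails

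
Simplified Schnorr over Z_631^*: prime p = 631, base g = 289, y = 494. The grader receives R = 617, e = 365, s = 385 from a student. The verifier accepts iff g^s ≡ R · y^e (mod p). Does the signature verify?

g^s mod p:
289^2 = 83521 ≡ 229
289^4 ≡ 229^2 = 52441 ≡ 68
289^8 ≡ 68^2 = 4624 ≡ 207
289^16 ≡ 207^2 = 42849 ≡ 572
289^32 ≡ 572^2 = 327184 ≡ 326
289^64 ≡ 326^2 = 106276 ≡ 268
289^128 ≡ 268^2 = 71824 ≡ 521
289^256 ≡ 521^2 = 271441 ≡ 111
385 = 256 + 128 + 1, so 289^385 ≡ 111·521·289 ≡ 493 (mod 631)
R · y^e mod p:
494^2 = 244036 ≡ 470
494^4 ≡ 470^2 = 220900 ≡ 50
494^8 ≡ 50^2 = 2500 ≡ 607
494^16 ≡ 607^2 = 368449 ≡ 576
494^32 ≡ 576^2 = 331776 ≡ 501
494^64 ≡ 501^2 = 251001 ≡ 494
494^128 ≡ 494^2 = 244036 ≡ 470
494^256 ≡ 470^2 = 220900 ≡ 50
365 = 256 + 64 + 32 + 8 + 4 + 1, so 494^365 ≡ 50·494·501·607·50·494 ≡ 425 (mod 631)
617·425 = 262225 ≡ 360 (mod 631)
493 ≠ 360; the check fails.

does not verify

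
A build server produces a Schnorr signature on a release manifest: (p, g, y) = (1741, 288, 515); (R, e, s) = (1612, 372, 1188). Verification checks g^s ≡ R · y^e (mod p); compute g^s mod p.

1395

Squares mod 1741: 288^1≡288, 288^2≡1117, 288^4≡1133, 288^8≡572, 288^16≡1617, 288^32≡1448, 288^64≡540, 288^128≡853, 288^256≡1612, 288^512≡972, 288^1024≡1162
1188 = 1024 + 128 + 32 + 4, so 288^1188 ≡ 1162·853·1448·1133 ≡ 1395 (mod 1741)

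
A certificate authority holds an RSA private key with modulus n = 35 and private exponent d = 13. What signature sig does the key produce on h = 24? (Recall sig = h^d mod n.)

24

Squares mod 35: h^1≡24, h^2≡16, h^4≡11, h^8≡16
13 = 8 + 4 + 1, so h^13 ≡ 16·11·24 ≡ 24 (mod 35)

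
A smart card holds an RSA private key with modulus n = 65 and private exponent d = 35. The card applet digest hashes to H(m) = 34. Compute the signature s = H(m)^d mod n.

44

(H(m))^2 ≡ 34^2 = 1156 ≡ 51
(H(m))^4 ≡ 51^2 = 2601 ≡ 1
(H(m))^8 ≡ 1^2 = 1
(H(m))^16 ≡ 1^2 = 1
(H(m))^32 ≡ 1^2 = 1
35 = 32 + 2 + 1, so (H(m))^35 ≡ 1·51·34 ≡ 44 (mod 65)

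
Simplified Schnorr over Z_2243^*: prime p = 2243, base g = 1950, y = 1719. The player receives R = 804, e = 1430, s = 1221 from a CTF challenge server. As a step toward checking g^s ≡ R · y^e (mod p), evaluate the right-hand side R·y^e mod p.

1647

1719^2 = 2954961 ≡ 930
1719^4 ≡ 930^2 = 864900 ≡ 1345
1719^8 ≡ 1345^2 = 1809025 ≡ 1167
1719^16 ≡ 1167^2 = 1361889 ≡ 388
1719^32 ≡ 388^2 = 150544 ≡ 263
1719^64 ≡ 263^2 = 69169 ≡ 1879
1719^128 ≡ 1879^2 = 3530641 ≡ 159
1719^256 ≡ 159^2 = 25281 ≡ 608
1719^512 ≡ 608^2 = 369664 ≡ 1812
1719^1024 ≡ 1812^2 = 3283344 ≡ 1835
1430 = 1024 + 256 + 128 + 16 + 4 + 2, so 1719^1430 ≡ 1835·608·159·388·1345·930 ≡ 1383 (mod 2243)
R · y^e ≡ 804·1383 = 1111932 ≡ 1647 (mod 2243)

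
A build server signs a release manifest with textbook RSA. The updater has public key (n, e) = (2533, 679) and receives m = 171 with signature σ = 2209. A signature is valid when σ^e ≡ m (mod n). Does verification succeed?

Squares mod 2533: σ^1≡2209, σ^2≡1123, σ^4≡2228, σ^8≡1837, σ^16≡613, σ^32≡885, σ^64≡528, σ^128≡154, σ^256≡919, σ^512≡1072
679 = 512 + 128 + 32 + 4 + 2 + 1, so σ^679 ≡ 1072·154·885·2228·1123·2209 ≡ 2362 (mod 2533)
σ^679 mod 2533 = 2362, but m = 171.

fails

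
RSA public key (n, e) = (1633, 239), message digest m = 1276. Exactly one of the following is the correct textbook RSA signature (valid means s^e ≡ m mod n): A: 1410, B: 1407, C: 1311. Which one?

Candidate A: 1410^239 mod 1633 = 1276
  → matches m = 1276
Candidate B: 1407^239 mod 1633 = 1389
Candidate C: 1311^239 mod 1633 = 115

A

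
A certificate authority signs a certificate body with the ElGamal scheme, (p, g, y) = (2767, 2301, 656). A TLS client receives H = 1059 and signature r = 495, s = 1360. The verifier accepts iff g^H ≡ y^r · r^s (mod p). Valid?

Left side g^H mod p:
2301^1059 mod 2767 = 766
Right side y^r · r^s mod p:
656^495 mod 2767 = 603
495^1360 mod 2767 = 82
603·82 = 49446 ≡ 2407 (mod 2767)
766 ≠ 2407, so verification fails.

no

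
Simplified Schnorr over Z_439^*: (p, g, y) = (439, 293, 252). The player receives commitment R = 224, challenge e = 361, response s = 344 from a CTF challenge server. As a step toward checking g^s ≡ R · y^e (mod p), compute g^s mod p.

73

293^344 mod 439 = 73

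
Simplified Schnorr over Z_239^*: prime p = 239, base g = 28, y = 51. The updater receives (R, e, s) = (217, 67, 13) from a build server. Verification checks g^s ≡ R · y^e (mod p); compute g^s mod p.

Squares mod 239: 28^1≡28, 28^2≡67, 28^4≡187, 28^8≡75
13 = 8 + 4 + 1, so 28^13 ≡ 75·187·28 ≡ 23 (mod 239)

23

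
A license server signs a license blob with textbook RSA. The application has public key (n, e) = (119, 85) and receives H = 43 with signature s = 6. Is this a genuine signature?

forged

s^85 mod 119 = 41
s^85 mod 119 = 41, but H = 43.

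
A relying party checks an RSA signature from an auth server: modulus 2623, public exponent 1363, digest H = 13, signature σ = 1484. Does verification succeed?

fails

σ^2 ≡ 1484^2 = 2202256 ≡ 1559
σ^4 ≡ 1559^2 = 2430481 ≡ 1583
σ^8 ≡ 1583^2 = 2505889 ≡ 924
σ^16 ≡ 924^2 = 853776 ≡ 1301
σ^32 ≡ 1301^2 = 1692601 ≡ 766
σ^64 ≡ 766^2 = 586756 ≡ 1827
σ^128 ≡ 1827^2 = 3337929 ≡ 1473
σ^256 ≡ 1473^2 = 2169729 ≡ 508
σ^512 ≡ 508^2 = 258064 ≡ 1010
σ^1024 ≡ 1010^2 = 1020100 ≡ 2376
1363 = 1024 + 256 + 64 + 16 + 2 + 1, so σ^1363 ≡ 2376·508·1827·1301·1559·1484 ≡ 985 (mod 2623)
985 ≠ 13, so verification fails.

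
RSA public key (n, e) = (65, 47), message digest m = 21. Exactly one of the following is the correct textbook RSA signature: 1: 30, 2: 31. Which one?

Candidate 1: Squares mod 65: 30^1≡30, 30^2≡55, 30^4≡35, 30^8≡55, 30^16≡35, 30^32≡55; 47 = 32 + 8 + 4 + 2 + 1, so 30^47 ≡ 55·55·35·55·30 ≡ 10 (mod 65)
Candidate 2: Squares mod 65: 31^1≡31, 31^2≡51, 31^4≡1, 31^8≡1, 31^16≡1, 31^32≡1; 47 = 32 + 8 + 4 + 2 + 1, so 31^47 ≡ 1·1·1·51·31 ≡ 21 (mod 65)
  → matches m = 21

2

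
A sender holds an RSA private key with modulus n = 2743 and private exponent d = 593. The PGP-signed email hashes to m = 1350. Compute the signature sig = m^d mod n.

m^2 ≡ 1350^2 = 1822500 ≡ 1148
m^4 ≡ 1148^2 = 1317904 ≡ 1264
m^8 ≡ 1264^2 = 1597696 ≡ 1270
m^16 ≡ 1270^2 = 1612900 ≡ 16
m^32 ≡ 16^2 = 256
m^64 ≡ 256^2 = 65536 ≡ 2447
m^128 ≡ 2447^2 = 5987809 ≡ 2583
m^256 ≡ 2583^2 = 6671889 ≡ 913
m^512 ≡ 913^2 = 833569 ≡ 2440
593 = 512 + 64 + 16 + 1, so m^593 ≡ 2440·2447·16·1350 ≡ 592 (mod 2743)

592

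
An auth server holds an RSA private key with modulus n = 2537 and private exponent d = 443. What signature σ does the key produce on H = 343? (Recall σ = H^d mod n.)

Squares mod 2537: H^1≡343, H^2≡947, H^4≡1248, H^8≡2323, H^16≡130, H^32≡1678, H^64≡2151, H^128≡1850, H^256≡87
443 = 256 + 128 + 32 + 16 + 8 + 2 + 1, so H^443 ≡ 87·1850·1678·130·2323·947·343 ≡ 730 (mod 2537)

730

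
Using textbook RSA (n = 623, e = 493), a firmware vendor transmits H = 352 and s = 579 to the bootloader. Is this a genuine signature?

s^493 mod 623 = 271
s^493 mod 623 = 271, but H = 352.

forged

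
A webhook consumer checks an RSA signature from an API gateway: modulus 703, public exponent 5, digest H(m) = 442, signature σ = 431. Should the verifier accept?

reject

σ^2 ≡ 431^2 = 185761 ≡ 169
σ^4 ≡ 169^2 = 28561 ≡ 441
5 = 4 + 1, so σ^5 ≡ 441·431 ≡ 261 (mod 703)
σ^5 mod 703 = 261, but H(m) = 442.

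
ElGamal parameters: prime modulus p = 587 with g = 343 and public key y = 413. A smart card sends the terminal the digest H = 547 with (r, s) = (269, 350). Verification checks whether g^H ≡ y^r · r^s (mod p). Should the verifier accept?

reject

Left side g^H mod p:
343^547 mod 587 = 247
Right side y^r · r^s mod p:
413^269 mod 587 = 193
269^350 mod 587 = 530
193·530 = 102290 ≡ 152 (mod 587)
247 ≠ 152, so verification fails.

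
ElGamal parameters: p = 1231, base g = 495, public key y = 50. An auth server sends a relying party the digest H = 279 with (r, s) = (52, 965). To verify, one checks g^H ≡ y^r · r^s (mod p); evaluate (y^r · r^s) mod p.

434

Squares mod 1231: 50^1≡50, 50^2≡38, 50^4≡213, 50^8≡1053, 50^16≡909, 50^32≡280
52 = 32 + 16 + 4, so 50^52 ≡ 280·909·213 ≡ 751 (mod 1231)
Squares mod 1231: 52^1≡52, 52^2≡242, 52^4≡707, 52^8≡63, 52^16≡276, 52^32≡1085, 52^64≡389, 52^128≡1139, 52^256≡1078, 52^512≡20
965 = 512 + 256 + 128 + 64 + 4 + 1, so 52^965 ≡ 20·1078·1139·389·707·52 ≡ 35 (mod 1231)
y^r · r^s ≡ 751·35 = 26285 ≡ 434 (mod 1231)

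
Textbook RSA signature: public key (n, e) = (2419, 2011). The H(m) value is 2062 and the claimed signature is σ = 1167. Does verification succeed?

fails

Squares mod 2419: σ^1≡1167, σ^2≡2411, σ^4≡64, σ^8≡1677, σ^16≡1451, σ^32≡871, σ^64≡1494, σ^128≡1718, σ^256≡344, σ^512≡2224, σ^1024≡1740
2011 = 1024 + 512 + 256 + 128 + 64 + 16 + 8 + 2 + 1, so σ^2011 ≡ 1740·2224·344·1718·1494·1451·1677·2411·1167 ≡ 567 (mod 2419)
567 ≠ 2062, so verification fails.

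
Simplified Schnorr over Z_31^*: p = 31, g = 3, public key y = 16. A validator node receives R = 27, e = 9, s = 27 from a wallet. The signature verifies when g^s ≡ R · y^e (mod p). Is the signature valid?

g^s mod p:
Squares mod 31: 3^1≡3, 3^2≡9, 3^4≡19, 3^8≡20, 3^16≡28
27 = 16 + 8 + 2 + 1, so 3^27 ≡ 28·20·9·3 ≡ 23 (mod 31)
R · y^e mod p:
Squares mod 31: 16^1≡16, 16^2≡8, 16^4≡2, 16^8≡4
9 = 8 + 1, so 16^9 ≡ 4·16 ≡ 2 (mod 31)
27·2 = 54 ≡ 23 (mod 31)
23 ≡ 23 (mod 31); signature holds.

valid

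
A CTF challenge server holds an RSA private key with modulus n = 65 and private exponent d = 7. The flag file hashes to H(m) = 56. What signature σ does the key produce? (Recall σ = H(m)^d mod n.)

56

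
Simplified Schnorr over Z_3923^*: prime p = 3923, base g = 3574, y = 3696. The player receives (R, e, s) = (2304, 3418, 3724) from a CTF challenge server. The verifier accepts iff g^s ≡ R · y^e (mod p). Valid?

g^s mod p:
3574^2 = 12773476 ≡ 188
3574^4 ≡ 188^2 = 35344 ≡ 37
3574^8 ≡ 37^2 = 1369
3574^16 ≡ 1369^2 = 1874161 ≡ 2890
3574^32 ≡ 2890^2 = 8352100 ≡ 33
3574^64 ≡ 33^2 = 1089
3574^128 ≡ 1089^2 = 1185921 ≡ 1175
3574^256 ≡ 1175^2 = 1380625 ≡ 3652
3574^512 ≡ 3652^2 = 13337104 ≡ 2827
3574^1024 ≡ 2827^2 = 7991929 ≡ 778
3574^2048 ≡ 778^2 = 605284 ≡ 1142
3724 = 2048 + 1024 + 512 + 128 + 8 + 4, so 3574^3724 ≡ 1142·778·2827·1175·1369·37 ≡ 275 (mod 3923)
R · y^e mod p:
3696^2 = 13660416 ≡ 530
3696^4 ≡ 530^2 = 280900 ≡ 2367
3696^8 ≡ 2367^2 = 5602689 ≡ 645
3696^16 ≡ 645^2 = 416025 ≡ 187
3696^32 ≡ 187^2 = 34969 ≡ 3585
3696^64 ≡ 3585^2 = 12852225 ≡ 477
3696^128 ≡ 477^2 = 227529 ≡ 3918
3696^256 ≡ 3918^2 = 15350724 ≡ 25
3696^512 ≡ 25^2 = 625
3696^1024 ≡ 625^2 = 390625 ≡ 2248
3696^2048 ≡ 2248^2 = 5053504 ≡ 680
3418 = 2048 + 1024 + 256 + 64 + 16 + 8 + 2, so 3696^3418 ≡ 680·2248·25·477·187·645·530 ≡ 1633 (mod 3923)
2304·1633 = 3762432 ≡ 275 (mod 3923)
275 ≡ 275 (mod 3923); signature holds.

yes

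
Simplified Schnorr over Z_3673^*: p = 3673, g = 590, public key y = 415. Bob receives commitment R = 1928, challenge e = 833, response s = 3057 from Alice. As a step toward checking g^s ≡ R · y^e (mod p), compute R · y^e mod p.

415^2 = 172225 ≡ 3267
415^4 ≡ 3267^2 = 10673289 ≡ 3224
415^8 ≡ 3224^2 = 10394176 ≡ 3259
415^16 ≡ 3259^2 = 10621081 ≡ 2438
415^32 ≡ 2438^2 = 5943844 ≡ 930
415^64 ≡ 930^2 = 864900 ≡ 1745
415^128 ≡ 1745^2 = 3045025 ≡ 108
415^256 ≡ 108^2 = 11664 ≡ 645
415^512 ≡ 645^2 = 416025 ≡ 976
833 = 512 + 256 + 64 + 1, so 415^833 ≡ 976·645·1745·415 ≡ 1442 (mod 3673)
R · y^e ≡ 1928·1442 = 2780176 ≡ 3388 (mod 3673)

3388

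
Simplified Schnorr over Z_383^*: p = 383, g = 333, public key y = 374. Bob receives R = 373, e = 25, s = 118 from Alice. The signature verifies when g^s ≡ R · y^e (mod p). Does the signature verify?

g^s mod p:
333^118 mod 383 = 242
R · y^e mod p:
374^25 mod 383 = 66
373·66 = 24618 ≡ 106 (mod 383)
242 ≠ 106; the check fails.

does not verify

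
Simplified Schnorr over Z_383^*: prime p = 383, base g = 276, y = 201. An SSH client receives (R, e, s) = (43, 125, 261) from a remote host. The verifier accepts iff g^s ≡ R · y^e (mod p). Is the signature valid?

valid

g^s mod p:
276^2 = 76176 ≡ 342
276^4 ≡ 342^2 = 116964 ≡ 149
276^8 ≡ 149^2 = 22201 ≡ 370
276^16 ≡ 370^2 = 136900 ≡ 169
276^32 ≡ 169^2 = 28561 ≡ 219
276^64 ≡ 219^2 = 47961 ≡ 86
276^128 ≡ 86^2 = 7396 ≡ 119
276^256 ≡ 119^2 = 14161 ≡ 373
261 = 256 + 4 + 1, so 276^261 ≡ 373·149·276 ≡ 102 (mod 383)
R · y^e mod p:
201^2 = 40401 ≡ 186
201^4 ≡ 186^2 = 34596 ≡ 126
201^8 ≡ 126^2 = 15876 ≡ 173
201^16 ≡ 173^2 = 29929 ≡ 55
201^32 ≡ 55^2 = 3025 ≡ 344
201^64 ≡ 344^2 = 118336 ≡ 372
125 = 64 + 32 + 16 + 8 + 4 + 1, so 201^125 ≡ 372·344·55·173·126·201 ≡ 38 (mod 383)
43·38 = 1634 ≡ 102 (mod 383)
102 ≡ 102 (mod 383); signature holds.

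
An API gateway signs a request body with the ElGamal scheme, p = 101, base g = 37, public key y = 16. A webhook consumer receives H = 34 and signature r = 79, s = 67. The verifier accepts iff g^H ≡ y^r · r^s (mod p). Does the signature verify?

verifies

Left side g^H mod p:
37^2 = 1369 ≡ 56
37^4 ≡ 56^2 = 3136 ≡ 5
37^8 ≡ 5^2 = 25
37^16 ≡ 25^2 = 625 ≡ 19
37^32 ≡ 19^2 = 361 ≡ 58
34 = 32 + 2, so 37^34 ≡ 58·56 ≡ 16 (mod 101)
Right side y^r · r^s mod p:
16^2 = 256 ≡ 54
16^4 ≡ 54^2 = 2916 ≡ 88
16^8 ≡ 88^2 = 7744 ≡ 68
16^16 ≡ 68^2 = 4624 ≡ 79
16^32 ≡ 79^2 = 6241 ≡ 80
16^64 ≡ 80^2 = 6400 ≡ 37
79 = 64 + 8 + 4 + 2 + 1, so 16^79 ≡ 37·68·88·54·16 ≡ 88 (mod 101)
79^2 = 6241 ≡ 80
79^4 ≡ 80^2 = 6400 ≡ 37
79^8 ≡ 37^2 = 1369 ≡ 56
79^16 ≡ 56^2 = 3136 ≡ 5
79^32 ≡ 5^2 = 25
79^64 ≡ 25^2 = 625 ≡ 19
67 = 64 + 2 + 1, so 79^67 ≡ 19·80·79 ≡ 92 (mod 101)
88·92 = 8096 ≡ 16 (mod 101)
16 ≡ 16 (mod 101), so the signature is genuine.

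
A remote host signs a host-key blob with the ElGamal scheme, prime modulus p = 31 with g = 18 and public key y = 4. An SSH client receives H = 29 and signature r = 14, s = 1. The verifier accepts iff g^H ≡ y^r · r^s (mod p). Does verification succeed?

passes

Left side g^H mod p:
Squares mod 31: 18^1≡18, 18^2≡14, 18^4≡10, 18^8≡7, 18^16≡18
29 = 16 + 8 + 4 + 1, so 18^29 ≡ 18·7·10·18 ≡ 19 (mod 31)
Right side y^r · r^s mod p:
Squares mod 31: 4^1≡4, 4^2≡16, 4^4≡8, 4^8≡2
14 = 8 + 4 + 2, so 4^14 ≡ 2·8·16 ≡ 8 (mod 31)
14^1 mod 31 = 14
8·14 = 112 ≡ 19 (mod 31)
19 ≡ 19 (mod 31), so the signature is genuine.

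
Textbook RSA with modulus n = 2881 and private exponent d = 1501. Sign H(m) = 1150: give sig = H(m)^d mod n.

Squares mod 2881: (H(m))^1≡1150, (H(m))^2≡121, (H(m))^4≡236, (H(m))^8≡957, (H(m))^16≡2572, (H(m))^32≡408, (H(m))^64≡2247, (H(m))^128≡1497, (H(m))^256≡2472, (H(m))^512≡183, (H(m))^1024≡1798
1501 = 1024 + 256 + 128 + 64 + 16 + 8 + 4 + 1, so (H(m))^1501 ≡ 1798·2472·1497·2247·2572·957·236·1150 ≡ 2453 (mod 2881)

2453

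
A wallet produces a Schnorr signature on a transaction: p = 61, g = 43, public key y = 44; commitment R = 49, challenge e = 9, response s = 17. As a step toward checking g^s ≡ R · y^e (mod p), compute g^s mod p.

35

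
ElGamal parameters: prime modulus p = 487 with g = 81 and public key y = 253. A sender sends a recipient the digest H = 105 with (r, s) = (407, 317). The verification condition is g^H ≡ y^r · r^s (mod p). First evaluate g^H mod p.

29

81^105 mod 487 = 29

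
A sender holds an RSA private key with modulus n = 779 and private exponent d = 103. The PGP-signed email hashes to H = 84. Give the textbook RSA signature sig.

Squares mod 779: H^1≡84, H^2≡45, H^4≡467, H^8≡748, H^16≡182, H^32≡406, H^64≡467
103 = 64 + 32 + 4 + 2 + 1, so H^103 ≡ 467·406·467·45·84 ≡ 8 (mod 779)

8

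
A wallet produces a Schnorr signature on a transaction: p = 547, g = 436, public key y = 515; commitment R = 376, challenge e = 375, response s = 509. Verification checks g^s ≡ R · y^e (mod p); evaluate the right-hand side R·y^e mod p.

152

515^2 = 265225 ≡ 477
515^4 ≡ 477^2 = 227529 ≡ 524
515^8 ≡ 524^2 = 274576 ≡ 529
515^16 ≡ 529^2 = 279841 ≡ 324
515^32 ≡ 324^2 = 104976 ≡ 499
515^64 ≡ 499^2 = 249001 ≡ 116
515^128 ≡ 116^2 = 13456 ≡ 328
515^256 ≡ 328^2 = 107584 ≡ 372
375 = 256 + 64 + 32 + 16 + 4 + 2 + 1, so 515^375 ≡ 372·116·499·324·524·477·515 ≡ 303 (mod 547)
R · y^e ≡ 376·303 = 113928 ≡ 152 (mod 547)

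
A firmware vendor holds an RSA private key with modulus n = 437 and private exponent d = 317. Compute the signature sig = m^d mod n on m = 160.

m^2 ≡ 160^2 = 25600 ≡ 254
m^4 ≡ 254^2 = 64516 ≡ 277
m^8 ≡ 277^2 = 76729 ≡ 254
m^16 ≡ 254^2 = 64516 ≡ 277
m^32 ≡ 277^2 = 76729 ≡ 254
m^64 ≡ 254^2 = 64516 ≡ 277
m^128 ≡ 277^2 = 76729 ≡ 254
m^256 ≡ 254^2 = 64516 ≡ 277
317 = 256 + 32 + 16 + 8 + 4 + 1, so m^317 ≡ 277·254·277·254·277·160 ≡ 183 (mod 437)

183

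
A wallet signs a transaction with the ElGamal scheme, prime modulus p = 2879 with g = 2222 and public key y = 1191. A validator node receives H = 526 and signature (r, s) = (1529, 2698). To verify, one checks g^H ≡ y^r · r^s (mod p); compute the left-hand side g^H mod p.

Squares mod 2879: 2222^1≡2222, 2222^2≡2678, 2222^4≡95, 2222^8≡388, 2222^16≡836, 2222^32≡2178, 2222^64≡1971, 2222^128≡1070, 2222^256≡1937, 2222^512≡632
526 = 512 + 8 + 4 + 2, so 2222^526 ≡ 632·388·95·2678 ≡ 322 (mod 2879)

322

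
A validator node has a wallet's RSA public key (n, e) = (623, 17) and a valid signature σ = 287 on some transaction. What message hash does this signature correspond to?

σ^2 ≡ 287^2 = 82369 ≡ 133
σ^4 ≡ 133^2 = 17689 ≡ 245
σ^8 ≡ 245^2 = 60025 ≡ 217
σ^16 ≡ 217^2 = 47089 ≡ 364
17 = 16 + 1, so σ^17 ≡ 364·287 ≡ 427 (mod 623)

427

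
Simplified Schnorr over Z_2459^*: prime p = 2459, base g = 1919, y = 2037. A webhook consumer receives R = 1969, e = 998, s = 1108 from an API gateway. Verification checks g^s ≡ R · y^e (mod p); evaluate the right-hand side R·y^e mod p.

142

2037^2 = 4149369 ≡ 1036
2037^4 ≡ 1036^2 = 1073296 ≡ 1172
2037^8 ≡ 1172^2 = 1373584 ≡ 1462
2037^16 ≡ 1462^2 = 2137444 ≡ 573
2037^32 ≡ 573^2 = 328329 ≡ 1282
2037^64 ≡ 1282^2 = 1643524 ≡ 912
2037^128 ≡ 912^2 = 831744 ≡ 602
2037^256 ≡ 602^2 = 362404 ≡ 931
2037^512 ≡ 931^2 = 866761 ≡ 1193
998 = 512 + 256 + 128 + 64 + 32 + 4 + 2, so 2037^998 ≡ 1193·931·602·912·1282·1172·1036 ≡ 1445 (mod 2459)
R · y^e ≡ 1969·1445 = 2845205 ≡ 142 (mod 2459)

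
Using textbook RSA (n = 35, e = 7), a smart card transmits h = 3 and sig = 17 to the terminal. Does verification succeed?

passes

Squares mod 35: sig^1≡17, sig^2≡9, sig^4≡11
7 = 4 + 2 + 1, so sig^7 ≡ 11·9·17 ≡ 3 (mod 35)
sig^7 mod 35 = 3 matches h.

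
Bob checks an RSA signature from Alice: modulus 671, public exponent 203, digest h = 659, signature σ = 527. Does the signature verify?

verifies

Squares mod 671: σ^1≡527, σ^2≡606, σ^4≡199, σ^8≡12, σ^16≡144, σ^32≡606, σ^64≡199, σ^128≡12
203 = 128 + 64 + 8 + 2 + 1, so σ^203 ≡ 12·199·12·606·527 ≡ 659 (mod 671)
σ^203 mod 671 = 659 matches h.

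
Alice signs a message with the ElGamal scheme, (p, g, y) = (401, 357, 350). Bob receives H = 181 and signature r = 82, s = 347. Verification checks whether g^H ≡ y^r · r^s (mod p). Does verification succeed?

passes

Left side g^H mod p:
Squares mod 401: 357^1≡357, 357^2≡332, 357^4≡350, 357^8≡195, 357^16≡331, 357^32≡88, 357^64≡125, 357^128≡387
181 = 128 + 32 + 16 + 4 + 1, so 357^181 ≡ 387·88·331·350·357 ≡ 361 (mod 401)
Right side y^r · r^s mod p:
Squares mod 401: 350^1≡350, 350^2≡195, 350^4≡331, 350^8≡88, 350^16≡125, 350^32≡387, 350^64≡196
82 = 64 + 16 + 2, so 350^82 ≡ 196·125·195 ≡ 387 (mod 401)
Squares mod 401: 82^1≡82, 82^2≡308, 82^4≡228, 82^8≡255, 82^16≡63, 82^32≡360, 82^64≡77, 82^128≡315, 82^256≡178
347 = 256 + 64 + 16 + 8 + 2 + 1, so 82^347 ≡ 178·77·63·255·308·82 ≡ 232 (mod 401)
387·232 = 89784 ≡ 361 (mod 401)
361 ≡ 361 (mod 401), so the signature is genuine.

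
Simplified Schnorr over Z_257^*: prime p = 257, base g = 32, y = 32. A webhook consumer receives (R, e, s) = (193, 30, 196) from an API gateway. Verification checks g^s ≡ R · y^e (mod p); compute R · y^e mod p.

16

32^30 mod 257 = 64
R · y^e ≡ 193·64 = 12352 ≡ 16 (mod 257)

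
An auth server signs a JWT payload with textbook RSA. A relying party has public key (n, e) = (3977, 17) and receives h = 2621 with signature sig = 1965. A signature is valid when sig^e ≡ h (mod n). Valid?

yes

Squares mod 3977: sig^1≡1965, sig^2≡3535, sig^4≡491, sig^8≡2461, sig^16≡3527
17 = 16 + 1, so sig^17 ≡ 3527·1965 ≡ 2621 (mod 3977)
Since 2621 equals the digest 2621, verification succeeds.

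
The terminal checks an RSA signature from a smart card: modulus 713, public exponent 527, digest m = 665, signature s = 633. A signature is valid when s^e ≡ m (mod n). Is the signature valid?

invalid

Squares mod 713: s^1≡633, s^2≡696, s^4≡289, s^8≡100, s^16≡18, s^32≡324, s^64≡165, s^128≡131, s^256≡49, s^512≡262
527 = 512 + 8 + 4 + 2 + 1, so s^527 ≡ 262·100·289·696·633 ≡ 48 (mod 713)
s^527 mod 713 = 48, but m = 665.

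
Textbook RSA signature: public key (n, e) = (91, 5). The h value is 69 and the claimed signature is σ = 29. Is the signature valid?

σ^2 ≡ 29^2 = 841 ≡ 22
σ^4 ≡ 22^2 = 484 ≡ 29
5 = 4 + 1, so σ^5 ≡ 29·29 ≡ 22 (mod 91)
22 ≠ 69, so verification fails.

invalid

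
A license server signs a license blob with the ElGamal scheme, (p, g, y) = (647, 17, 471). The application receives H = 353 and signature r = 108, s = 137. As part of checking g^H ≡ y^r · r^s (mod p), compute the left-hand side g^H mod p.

185

17^353 mod 647 = 185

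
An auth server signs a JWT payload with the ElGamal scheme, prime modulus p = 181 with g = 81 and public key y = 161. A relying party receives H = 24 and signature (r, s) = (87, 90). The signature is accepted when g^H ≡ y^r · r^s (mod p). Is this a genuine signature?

genuine

Left side g^H mod p:
81^24 mod 181 = 5
Right side y^r · r^s mod p:
161^87 mod 181 = 5
87^90 mod 181 = 1
5·1 = 5 ≡ 5 (mod 181)
5 ≡ 5 (mod 181), so the signature is genuine.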